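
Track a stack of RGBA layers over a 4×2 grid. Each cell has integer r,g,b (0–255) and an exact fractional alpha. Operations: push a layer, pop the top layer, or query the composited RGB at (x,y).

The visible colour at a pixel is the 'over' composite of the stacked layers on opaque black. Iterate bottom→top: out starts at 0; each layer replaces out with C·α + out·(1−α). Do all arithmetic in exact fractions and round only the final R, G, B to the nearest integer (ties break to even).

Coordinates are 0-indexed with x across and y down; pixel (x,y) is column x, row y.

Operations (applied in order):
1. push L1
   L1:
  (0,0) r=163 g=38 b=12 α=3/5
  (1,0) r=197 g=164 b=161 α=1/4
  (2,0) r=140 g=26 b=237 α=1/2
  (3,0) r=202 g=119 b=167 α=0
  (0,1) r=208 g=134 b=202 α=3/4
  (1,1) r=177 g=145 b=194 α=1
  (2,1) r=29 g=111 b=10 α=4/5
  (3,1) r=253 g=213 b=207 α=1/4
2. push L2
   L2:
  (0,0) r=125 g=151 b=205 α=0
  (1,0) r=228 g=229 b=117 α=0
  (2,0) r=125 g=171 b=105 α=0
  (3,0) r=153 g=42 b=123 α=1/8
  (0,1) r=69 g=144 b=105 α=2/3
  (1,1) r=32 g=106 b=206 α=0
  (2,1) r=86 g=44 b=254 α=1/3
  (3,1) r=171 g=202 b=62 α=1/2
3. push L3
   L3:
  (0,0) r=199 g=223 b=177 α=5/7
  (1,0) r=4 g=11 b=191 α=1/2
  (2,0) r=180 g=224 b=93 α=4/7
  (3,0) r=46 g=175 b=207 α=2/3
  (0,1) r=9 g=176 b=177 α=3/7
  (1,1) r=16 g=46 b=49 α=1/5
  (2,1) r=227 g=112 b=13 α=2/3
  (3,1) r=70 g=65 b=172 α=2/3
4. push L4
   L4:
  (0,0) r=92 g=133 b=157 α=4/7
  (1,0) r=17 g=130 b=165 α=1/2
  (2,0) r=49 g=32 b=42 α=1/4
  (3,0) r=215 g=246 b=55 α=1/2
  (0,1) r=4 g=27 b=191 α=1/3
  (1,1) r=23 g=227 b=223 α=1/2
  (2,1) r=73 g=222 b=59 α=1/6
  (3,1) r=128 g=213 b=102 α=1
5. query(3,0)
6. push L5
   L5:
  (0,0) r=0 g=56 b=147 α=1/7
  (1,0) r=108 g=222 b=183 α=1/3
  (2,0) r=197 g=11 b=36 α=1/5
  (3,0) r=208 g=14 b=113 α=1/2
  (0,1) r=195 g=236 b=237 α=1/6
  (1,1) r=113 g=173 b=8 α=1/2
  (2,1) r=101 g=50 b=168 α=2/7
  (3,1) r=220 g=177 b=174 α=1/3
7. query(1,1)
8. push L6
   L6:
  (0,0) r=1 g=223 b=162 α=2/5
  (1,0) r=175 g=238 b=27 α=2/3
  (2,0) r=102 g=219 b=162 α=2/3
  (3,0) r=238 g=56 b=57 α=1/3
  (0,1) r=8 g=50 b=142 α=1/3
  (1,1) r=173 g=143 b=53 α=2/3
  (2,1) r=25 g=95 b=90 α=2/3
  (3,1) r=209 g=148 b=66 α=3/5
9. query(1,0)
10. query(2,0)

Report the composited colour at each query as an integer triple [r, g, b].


at x=3,y=0 over L1,L2,L3,L4:
L1 α=0: [0, 0, 0]
L2 α=1/8: [153/8, 21/4, 123/8]
L3 α=2/3: [889/24, 1421/12, 1145/8]
L4 α=1/2: [6049/48, 4373/24, 1585/16]
= [126, 182, 99]

query (1,1) [L1,L2,L3,L4,L5] — begin 0,0,0
L1 α=1: [177, 145, 194]
L2 α=0: [177, 145, 194]
L3 α=1/5: [724/5, 626/5, 165]
L4 α=1/2: [839/10, 1761/10, 194]
L5 α=1/2: [1969/20, 3491/20, 101]
= [98, 175, 101]

at x=1,y=0 over L1,L2,L3,L4,L5,L6:
L1 α=1/4: [197/4, 41, 161/4]
L2 α=0: [197/4, 41, 161/4]
L3 α=1/2: [213/8, 26, 925/8]
L4 α=1/2: [349/16, 78, 2245/16]
L5 α=1/3: [1213/24, 126, 3709/24]
L6 α=2/3: [9613/72, 602/3, 5005/72]
= [134, 201, 70]

at x=2,y=0 over L1,L2,L3,L4,L5,L6:
L1 α=1/2: [70, 13, 237/2]
L2 α=0: [70, 13, 237/2]
L3 α=4/7: [930/7, 935/7, 1455/14]
L4 α=1/4: [3133/28, 3029/28, 4953/56]
L5 α=1/5: [4512/35, 3106/35, 5457/70]
L6 α=2/3: [3884/35, 18436/105, 9379/70]
= [111, 176, 134]


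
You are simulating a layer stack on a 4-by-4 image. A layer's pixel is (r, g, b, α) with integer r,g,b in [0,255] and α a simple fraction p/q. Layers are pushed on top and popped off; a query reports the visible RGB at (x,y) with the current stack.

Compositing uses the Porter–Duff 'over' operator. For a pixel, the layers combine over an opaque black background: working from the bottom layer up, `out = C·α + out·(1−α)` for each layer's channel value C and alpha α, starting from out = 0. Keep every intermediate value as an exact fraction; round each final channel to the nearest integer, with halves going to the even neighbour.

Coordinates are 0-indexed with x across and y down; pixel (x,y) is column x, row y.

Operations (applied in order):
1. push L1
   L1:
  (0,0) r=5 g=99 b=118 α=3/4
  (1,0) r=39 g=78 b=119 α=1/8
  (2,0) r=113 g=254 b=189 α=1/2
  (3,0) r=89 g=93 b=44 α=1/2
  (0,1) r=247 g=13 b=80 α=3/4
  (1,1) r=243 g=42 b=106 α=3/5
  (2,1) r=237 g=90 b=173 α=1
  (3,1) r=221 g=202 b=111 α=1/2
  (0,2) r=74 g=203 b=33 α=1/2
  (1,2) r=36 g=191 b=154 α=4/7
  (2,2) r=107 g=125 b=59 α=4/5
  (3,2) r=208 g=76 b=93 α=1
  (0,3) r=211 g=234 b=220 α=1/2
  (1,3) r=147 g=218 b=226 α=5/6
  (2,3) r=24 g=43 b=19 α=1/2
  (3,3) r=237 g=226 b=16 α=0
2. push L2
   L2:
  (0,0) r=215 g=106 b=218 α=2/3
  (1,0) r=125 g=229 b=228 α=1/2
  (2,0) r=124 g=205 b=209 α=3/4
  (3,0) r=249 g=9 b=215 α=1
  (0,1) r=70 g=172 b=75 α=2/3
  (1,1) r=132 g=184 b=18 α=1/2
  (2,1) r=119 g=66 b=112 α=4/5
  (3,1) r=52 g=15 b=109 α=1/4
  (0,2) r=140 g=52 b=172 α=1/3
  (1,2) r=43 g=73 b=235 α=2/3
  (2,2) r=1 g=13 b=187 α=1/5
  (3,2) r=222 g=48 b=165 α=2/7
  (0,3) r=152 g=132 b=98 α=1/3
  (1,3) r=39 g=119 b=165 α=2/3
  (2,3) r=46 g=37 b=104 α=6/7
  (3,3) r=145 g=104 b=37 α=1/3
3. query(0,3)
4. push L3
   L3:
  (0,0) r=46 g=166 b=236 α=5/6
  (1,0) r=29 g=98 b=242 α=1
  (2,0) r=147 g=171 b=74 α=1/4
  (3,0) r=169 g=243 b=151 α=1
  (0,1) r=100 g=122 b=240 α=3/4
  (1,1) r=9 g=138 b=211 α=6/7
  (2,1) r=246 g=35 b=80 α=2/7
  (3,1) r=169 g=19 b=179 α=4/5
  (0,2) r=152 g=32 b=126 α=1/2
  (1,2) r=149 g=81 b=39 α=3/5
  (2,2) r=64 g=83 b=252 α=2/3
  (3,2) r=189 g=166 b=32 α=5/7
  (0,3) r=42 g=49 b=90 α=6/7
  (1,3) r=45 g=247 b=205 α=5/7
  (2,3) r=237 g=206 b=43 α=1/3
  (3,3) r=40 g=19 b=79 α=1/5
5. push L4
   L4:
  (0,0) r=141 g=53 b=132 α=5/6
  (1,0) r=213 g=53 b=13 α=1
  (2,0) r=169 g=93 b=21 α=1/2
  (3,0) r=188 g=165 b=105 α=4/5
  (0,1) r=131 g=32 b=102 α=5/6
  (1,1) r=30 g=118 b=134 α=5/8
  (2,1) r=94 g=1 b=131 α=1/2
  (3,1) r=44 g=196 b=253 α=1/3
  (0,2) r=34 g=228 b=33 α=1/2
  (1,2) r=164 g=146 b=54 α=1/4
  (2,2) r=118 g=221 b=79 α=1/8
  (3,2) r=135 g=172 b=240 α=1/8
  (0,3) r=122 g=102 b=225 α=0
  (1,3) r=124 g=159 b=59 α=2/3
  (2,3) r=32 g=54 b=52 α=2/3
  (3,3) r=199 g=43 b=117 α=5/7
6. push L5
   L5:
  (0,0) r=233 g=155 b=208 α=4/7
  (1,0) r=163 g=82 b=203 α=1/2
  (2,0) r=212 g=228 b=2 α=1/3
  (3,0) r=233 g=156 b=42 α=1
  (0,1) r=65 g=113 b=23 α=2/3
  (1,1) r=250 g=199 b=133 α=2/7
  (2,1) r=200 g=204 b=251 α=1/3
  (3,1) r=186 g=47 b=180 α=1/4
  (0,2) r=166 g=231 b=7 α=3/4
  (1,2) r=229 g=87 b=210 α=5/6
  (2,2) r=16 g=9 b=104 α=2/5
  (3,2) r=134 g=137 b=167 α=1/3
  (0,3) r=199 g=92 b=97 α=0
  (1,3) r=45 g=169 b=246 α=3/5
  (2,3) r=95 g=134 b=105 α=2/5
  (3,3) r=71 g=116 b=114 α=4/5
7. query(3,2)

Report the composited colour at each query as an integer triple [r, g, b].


(0,3) stack=L1,L2; from [0,0,0]:
after L1 α=1/2: [211/2, 117, 110]
after L2 α=1/3: [121, 122, 106]
rounded: [121, 122, 106]

query (3,2) [L1,L2,L3,L4,L5] — begin 0,0,0
L1 α=1: [208, 76, 93]
L2 α=2/7: [212, 68, 795/7]
L3 α=5/7: [1369/7, 138, 2710/49]
L4 α=1/8: [188, 569/4, 2195/28]
L5 α=1/3: [170, 281/2, 1511/14]
rounded: [170, 140, 108]


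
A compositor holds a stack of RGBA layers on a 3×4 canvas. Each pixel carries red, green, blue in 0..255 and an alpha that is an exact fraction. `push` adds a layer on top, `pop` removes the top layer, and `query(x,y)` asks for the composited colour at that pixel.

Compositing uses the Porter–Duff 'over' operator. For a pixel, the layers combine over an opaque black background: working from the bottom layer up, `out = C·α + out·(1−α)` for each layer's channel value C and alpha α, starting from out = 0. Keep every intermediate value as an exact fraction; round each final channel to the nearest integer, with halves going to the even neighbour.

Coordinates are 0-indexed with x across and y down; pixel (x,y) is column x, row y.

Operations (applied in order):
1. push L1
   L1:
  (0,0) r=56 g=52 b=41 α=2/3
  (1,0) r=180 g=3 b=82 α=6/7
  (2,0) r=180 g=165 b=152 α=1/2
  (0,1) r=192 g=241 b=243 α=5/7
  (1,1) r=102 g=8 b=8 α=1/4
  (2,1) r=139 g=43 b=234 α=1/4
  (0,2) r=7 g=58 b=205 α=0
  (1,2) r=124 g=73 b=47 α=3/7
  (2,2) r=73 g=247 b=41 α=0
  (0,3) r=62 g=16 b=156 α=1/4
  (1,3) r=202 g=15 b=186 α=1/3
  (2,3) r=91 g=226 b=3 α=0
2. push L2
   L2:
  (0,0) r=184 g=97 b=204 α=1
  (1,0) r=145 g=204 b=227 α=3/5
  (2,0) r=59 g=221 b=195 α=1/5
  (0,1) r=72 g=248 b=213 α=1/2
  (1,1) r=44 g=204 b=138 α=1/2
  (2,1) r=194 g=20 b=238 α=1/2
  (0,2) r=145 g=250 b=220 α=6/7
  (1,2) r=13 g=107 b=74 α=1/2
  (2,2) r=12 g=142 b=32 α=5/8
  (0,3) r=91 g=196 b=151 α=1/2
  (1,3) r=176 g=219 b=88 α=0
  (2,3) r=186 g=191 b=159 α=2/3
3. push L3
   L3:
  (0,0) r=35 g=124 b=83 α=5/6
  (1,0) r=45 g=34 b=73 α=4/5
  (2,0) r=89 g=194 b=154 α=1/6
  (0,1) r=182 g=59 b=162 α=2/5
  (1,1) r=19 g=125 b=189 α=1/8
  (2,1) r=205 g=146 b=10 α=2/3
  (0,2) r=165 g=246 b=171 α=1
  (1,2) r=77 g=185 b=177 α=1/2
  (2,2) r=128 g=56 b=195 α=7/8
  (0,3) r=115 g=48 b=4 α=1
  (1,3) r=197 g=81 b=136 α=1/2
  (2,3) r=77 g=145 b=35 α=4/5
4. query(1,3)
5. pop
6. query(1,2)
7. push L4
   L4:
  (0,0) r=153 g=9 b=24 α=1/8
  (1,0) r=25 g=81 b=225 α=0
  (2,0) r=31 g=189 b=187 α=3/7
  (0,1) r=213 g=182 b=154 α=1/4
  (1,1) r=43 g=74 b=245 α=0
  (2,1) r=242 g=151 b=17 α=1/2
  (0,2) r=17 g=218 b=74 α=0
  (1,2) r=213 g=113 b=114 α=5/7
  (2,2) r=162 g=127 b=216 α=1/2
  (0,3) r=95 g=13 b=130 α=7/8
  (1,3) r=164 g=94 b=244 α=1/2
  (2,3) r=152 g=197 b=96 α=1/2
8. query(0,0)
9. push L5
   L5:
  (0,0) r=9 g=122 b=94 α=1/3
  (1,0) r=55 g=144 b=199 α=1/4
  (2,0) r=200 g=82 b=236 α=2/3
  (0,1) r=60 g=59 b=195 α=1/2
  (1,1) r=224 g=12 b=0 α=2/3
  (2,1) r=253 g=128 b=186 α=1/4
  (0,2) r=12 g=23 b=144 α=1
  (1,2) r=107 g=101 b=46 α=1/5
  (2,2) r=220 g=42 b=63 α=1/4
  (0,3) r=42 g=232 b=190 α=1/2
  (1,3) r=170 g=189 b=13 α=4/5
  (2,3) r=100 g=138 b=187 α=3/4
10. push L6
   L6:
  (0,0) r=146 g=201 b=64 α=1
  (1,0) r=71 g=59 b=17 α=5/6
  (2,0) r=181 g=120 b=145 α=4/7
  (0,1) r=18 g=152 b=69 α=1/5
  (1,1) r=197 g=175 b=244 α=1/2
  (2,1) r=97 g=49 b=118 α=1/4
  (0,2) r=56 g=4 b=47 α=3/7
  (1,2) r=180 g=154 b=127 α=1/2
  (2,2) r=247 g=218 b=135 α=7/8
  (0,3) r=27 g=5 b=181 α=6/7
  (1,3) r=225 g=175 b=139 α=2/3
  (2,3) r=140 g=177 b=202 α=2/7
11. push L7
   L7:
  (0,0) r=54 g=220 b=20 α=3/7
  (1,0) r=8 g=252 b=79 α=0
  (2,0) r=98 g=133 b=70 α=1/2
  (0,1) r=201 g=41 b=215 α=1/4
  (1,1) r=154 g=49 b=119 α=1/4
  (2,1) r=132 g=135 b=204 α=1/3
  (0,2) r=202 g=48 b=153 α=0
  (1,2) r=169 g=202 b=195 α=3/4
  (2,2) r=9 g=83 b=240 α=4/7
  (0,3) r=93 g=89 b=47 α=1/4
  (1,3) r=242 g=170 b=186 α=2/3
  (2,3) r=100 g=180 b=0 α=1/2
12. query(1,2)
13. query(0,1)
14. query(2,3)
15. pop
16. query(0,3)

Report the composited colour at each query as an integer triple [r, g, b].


at x=1,y=3 over L1,L2,L3:
after L1 α=1/3: [202/3, 5, 62]
after L2 α=0: [202/3, 5, 62]
after L3 α=1/2: [793/6, 43, 99]
= [132, 43, 99]

query (1,2) [L1,L2] — begin 0,0,0
after L1 α=3/7: [372/7, 219/7, 141/7]
after L2 α=1/2: [463/14, 484/7, 659/14]
→ [33, 69, 47]

at x=0,y=0 over L1,L2,L4:
+L1 (α=2/3) → [112/3, 104/3, 82/3]
+L2 (α=1) → [184, 97, 204]
+L4 (α=1/8) → [1441/8, 86, 363/2]
rounded: [180, 86, 182]

(1,2) stack=L1,L2,L4,L5,L6,L7; from [0,0,0]:
+L1 (α=3/7) → [372/7, 219/7, 141/7]
+L2 (α=1/2) → [463/14, 484/7, 659/14]
+L4 (α=5/7) → [7918/49, 4923/49, 4649/49]
+L5 (α=1/5) → [7383/49, 24641/245, 4170/49]
+L6 (α=1/2) → [16203/98, 62371/490, 10393/98]
+L7 (α=3/4) → [65889/392, 359311/1960, 67723/392]
= [168, 183, 173]

at x=0,y=1 over L1,L2,L4,L5,L6,L7:
after L1 α=5/7: [960/7, 1205/7, 1215/7]
after L2 α=1/2: [732/7, 2941/14, 1353/7]
after L4 α=1/4: [3687/28, 11371/56, 5137/28]
after L5 α=1/2: [5367/56, 14675/112, 10597/56]
after L6 α=1/5: [5619/70, 18931/140, 11563/70]
after L7 α=1/4: [30927/280, 62533/560, 49739/280]
→ [110, 112, 178]

at x=2,y=3 over L1,L2,L4,L5,L6,L7:
after L1 α=0: [0, 0, 0]
after L2 α=2/3: [124, 382/3, 106]
after L4 α=1/2: [138, 973/6, 101]
after L5 α=3/4: [219/2, 3457/24, 331/2]
after L6 α=2/7: [1655/14, 3683/24, 2463/14]
after L7 α=1/2: [3055/28, 8003/48, 2463/28]
rounded: [109, 167, 88]

at x=0,y=3 over L1,L2,L4,L5,L6:
after L1 α=1/4: [31/2, 4, 39]
after L2 α=1/2: [213/4, 100, 95]
after L4 α=7/8: [2873/32, 191/8, 1005/8]
after L5 α=1/2: [4217/64, 2047/16, 2525/16]
after L6 α=6/7: [14585/448, 361/16, 2843/16]
= [33, 23, 178]


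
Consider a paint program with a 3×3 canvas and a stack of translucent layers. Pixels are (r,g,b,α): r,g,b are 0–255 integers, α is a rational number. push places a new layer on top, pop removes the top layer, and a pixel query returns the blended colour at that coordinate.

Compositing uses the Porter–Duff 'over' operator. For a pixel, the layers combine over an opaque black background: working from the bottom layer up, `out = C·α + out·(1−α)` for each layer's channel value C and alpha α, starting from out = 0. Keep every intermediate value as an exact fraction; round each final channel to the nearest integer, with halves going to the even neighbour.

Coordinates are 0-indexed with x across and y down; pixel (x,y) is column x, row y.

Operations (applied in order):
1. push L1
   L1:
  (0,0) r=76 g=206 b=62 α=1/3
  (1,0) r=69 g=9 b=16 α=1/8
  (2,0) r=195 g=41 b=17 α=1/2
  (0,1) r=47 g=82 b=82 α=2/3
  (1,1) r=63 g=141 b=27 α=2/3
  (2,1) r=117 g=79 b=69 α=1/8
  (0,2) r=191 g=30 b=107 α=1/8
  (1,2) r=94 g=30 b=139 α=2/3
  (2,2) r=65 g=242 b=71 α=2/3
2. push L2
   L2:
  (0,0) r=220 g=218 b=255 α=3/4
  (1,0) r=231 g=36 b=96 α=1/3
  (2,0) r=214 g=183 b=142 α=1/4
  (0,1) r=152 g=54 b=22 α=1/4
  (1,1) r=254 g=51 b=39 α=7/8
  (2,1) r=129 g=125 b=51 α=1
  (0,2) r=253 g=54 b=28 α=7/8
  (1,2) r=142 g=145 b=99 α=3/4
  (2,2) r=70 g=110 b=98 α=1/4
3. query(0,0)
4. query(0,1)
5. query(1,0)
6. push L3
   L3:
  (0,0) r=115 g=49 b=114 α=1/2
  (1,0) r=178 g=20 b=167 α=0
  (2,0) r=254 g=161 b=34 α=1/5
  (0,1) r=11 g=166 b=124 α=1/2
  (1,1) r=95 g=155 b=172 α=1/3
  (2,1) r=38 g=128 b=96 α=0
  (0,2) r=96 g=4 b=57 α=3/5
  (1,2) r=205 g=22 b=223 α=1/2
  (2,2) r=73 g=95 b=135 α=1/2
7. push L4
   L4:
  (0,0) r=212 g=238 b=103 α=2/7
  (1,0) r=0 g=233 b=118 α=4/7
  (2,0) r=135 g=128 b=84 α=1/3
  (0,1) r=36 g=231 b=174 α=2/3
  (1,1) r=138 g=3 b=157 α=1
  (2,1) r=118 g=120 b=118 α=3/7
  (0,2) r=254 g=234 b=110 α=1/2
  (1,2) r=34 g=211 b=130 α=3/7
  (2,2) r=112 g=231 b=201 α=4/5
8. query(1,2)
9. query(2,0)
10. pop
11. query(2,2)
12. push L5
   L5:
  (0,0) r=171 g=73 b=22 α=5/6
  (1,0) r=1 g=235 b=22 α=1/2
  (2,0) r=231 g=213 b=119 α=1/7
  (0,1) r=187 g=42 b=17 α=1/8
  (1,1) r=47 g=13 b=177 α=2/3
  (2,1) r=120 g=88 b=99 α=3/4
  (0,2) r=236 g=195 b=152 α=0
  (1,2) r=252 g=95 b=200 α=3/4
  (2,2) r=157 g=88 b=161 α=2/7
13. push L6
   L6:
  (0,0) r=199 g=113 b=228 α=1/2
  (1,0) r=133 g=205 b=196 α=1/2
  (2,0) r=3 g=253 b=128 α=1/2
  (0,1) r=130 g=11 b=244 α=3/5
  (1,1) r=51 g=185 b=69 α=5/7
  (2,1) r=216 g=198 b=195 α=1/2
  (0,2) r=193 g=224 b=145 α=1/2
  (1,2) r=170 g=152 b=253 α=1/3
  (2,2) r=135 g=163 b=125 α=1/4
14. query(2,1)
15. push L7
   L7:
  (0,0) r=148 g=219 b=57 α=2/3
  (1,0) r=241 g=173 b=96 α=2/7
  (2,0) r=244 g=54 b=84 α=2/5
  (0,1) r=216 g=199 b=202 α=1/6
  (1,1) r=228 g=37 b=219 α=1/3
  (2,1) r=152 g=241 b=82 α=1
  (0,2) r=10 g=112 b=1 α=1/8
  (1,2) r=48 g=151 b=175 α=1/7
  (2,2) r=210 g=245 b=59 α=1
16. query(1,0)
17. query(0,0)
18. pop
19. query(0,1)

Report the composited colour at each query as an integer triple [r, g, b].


query (0,0) [L1,L2] — begin 0,0,0
after L1 α=1/3: [76/3, 206/3, 62/3]
after L2 α=3/4: [514/3, 542/3, 2357/12]
= [171, 181, 196]

at x=0,y=1 over L1,L2:
L1 α=2/3: [94/3, 164/3, 164/3]
L2 α=1/4: [123/2, 109/2, 93/2]
= [62, 54, 46]

at x=1,y=0 over L1,L2:
after L1 α=1/8: [69/8, 9/8, 2]
after L2 α=1/3: [331/4, 51/4, 100/3]
→ [83, 13, 33]

at x=1,y=2 over L1,L2,L3,L4:
L1 α=2/3: [188/3, 20, 278/3]
L2 α=3/4: [733/6, 455/4, 1169/12]
L3 α=1/2: [1963/12, 543/8, 3845/24]
L4 α=3/7: [2269/21, 1809/14, 6185/42]
rounded: [108, 129, 147]

(2,0) stack=L1,L2,L3,L4; from [0,0,0]:
+L1 (α=1/2) → [195/2, 41/2, 17/2]
+L2 (α=1/4) → [1013/8, 489/8, 335/8]
+L3 (α=1/5) → [1521/10, 811/10, 403/10]
+L4 (α=1/3) → [732/5, 1451/15, 823/15]
= [146, 97, 55]

query (2,2) [L1,L2,L3] — begin 0,0,0
+L1 (α=2/3) → [130/3, 484/3, 142/3]
+L2 (α=1/4) → [50, 297/2, 60]
+L3 (α=1/2) → [123/2, 487/4, 195/2]
= [62, 122, 98]

(2,1) stack=L1,L2,L3,L5,L6; from [0,0,0]:
+L1 (α=1/8) → [117/8, 79/8, 69/8]
+L2 (α=1) → [129, 125, 51]
+L3 (α=0) → [129, 125, 51]
+L5 (α=3/4) → [489/4, 389/4, 87]
+L6 (α=1/2) → [1353/8, 1181/8, 141]
→ [169, 148, 141]

query (1,0) [L1,L2,L3,L5,L6,L7] — begin 0,0,0
+L1 (α=1/8) → [69/8, 9/8, 2]
+L2 (α=1/3) → [331/4, 51/4, 100/3]
+L3 (α=0) → [331/4, 51/4, 100/3]
+L5 (α=1/2) → [335/8, 991/8, 83/3]
+L6 (α=1/2) → [1399/16, 2631/16, 671/6]
+L7 (α=2/7) → [2101/16, 18691/112, 4507/42]
rounded: [131, 167, 107]

at x=0,y=0 over L1,L2,L3,L5,L6,L7:
L1 α=1/3: [76/3, 206/3, 62/3]
L2 α=3/4: [514/3, 542/3, 2357/12]
L3 α=1/2: [859/6, 689/6, 3725/24]
L5 α=5/6: [5989/36, 2879/36, 6365/144]
L6 α=1/2: [13153/72, 6947/72, 39197/288]
L7 α=2/3: [34465/216, 38483/216, 72029/864]
rounded: [160, 178, 83]

query (0,1) [L1,L2,L3,L5,L6] — begin 0,0,0
after L1 α=2/3: [94/3, 164/3, 164/3]
after L2 α=1/4: [123/2, 109/2, 93/2]
after L3 α=1/2: [145/4, 441/4, 341/4]
after L5 α=1/8: [1763/32, 3255/32, 2455/32]
after L6 α=3/5: [8003/80, 3783/80, 14167/80]
→ [100, 47, 177]


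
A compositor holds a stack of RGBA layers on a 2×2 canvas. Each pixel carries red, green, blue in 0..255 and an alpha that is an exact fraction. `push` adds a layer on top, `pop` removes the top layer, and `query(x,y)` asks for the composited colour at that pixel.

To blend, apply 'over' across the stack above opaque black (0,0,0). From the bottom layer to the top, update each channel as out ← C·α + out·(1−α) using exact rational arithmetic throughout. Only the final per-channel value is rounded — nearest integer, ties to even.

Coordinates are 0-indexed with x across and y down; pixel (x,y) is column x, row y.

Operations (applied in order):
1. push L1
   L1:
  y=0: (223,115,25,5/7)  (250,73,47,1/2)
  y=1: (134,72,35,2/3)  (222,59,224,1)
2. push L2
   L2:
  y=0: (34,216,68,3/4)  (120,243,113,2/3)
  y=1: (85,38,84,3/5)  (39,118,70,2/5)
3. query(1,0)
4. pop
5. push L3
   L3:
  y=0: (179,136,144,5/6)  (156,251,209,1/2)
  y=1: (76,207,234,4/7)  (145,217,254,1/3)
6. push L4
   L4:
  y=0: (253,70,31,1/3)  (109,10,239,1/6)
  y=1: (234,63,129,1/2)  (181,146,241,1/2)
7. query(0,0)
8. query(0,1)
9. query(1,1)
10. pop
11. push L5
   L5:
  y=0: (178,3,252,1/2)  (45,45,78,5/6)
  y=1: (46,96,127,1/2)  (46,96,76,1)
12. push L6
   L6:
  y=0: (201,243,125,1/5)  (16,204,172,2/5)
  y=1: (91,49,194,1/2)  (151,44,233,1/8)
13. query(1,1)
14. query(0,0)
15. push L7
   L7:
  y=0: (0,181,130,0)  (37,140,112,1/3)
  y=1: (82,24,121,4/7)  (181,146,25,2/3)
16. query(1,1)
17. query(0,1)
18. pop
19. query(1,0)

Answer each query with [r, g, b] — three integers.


query (1,0) [L1,L2] — begin 0,0,0
after L1 α=1/2: [125, 73/2, 47/2]
after L2 α=2/3: [365/3, 1045/6, 499/6]
= [122, 174, 83]

(0,0) stack=L1,L3,L4; from [0,0,0]:
after L1 α=5/7: [1115/7, 575/7, 125/7]
after L3 α=5/6: [1230/7, 5335/42, 5165/42]
after L4 α=1/3: [4231/21, 6805/63, 5816/63]
rounded: [201, 108, 92]

(0,1) stack=L1,L3,L4; from [0,0,0]:
after L1 α=2/3: [268/3, 48, 70/3]
after L3 α=4/7: [572/7, 972/7, 1006/7]
after L4 α=1/2: [1105/7, 1413/14, 1909/14]
rounded: [158, 101, 136]

(1,1) stack=L1,L3,L4; from [0,0,0]:
L1 α=1: [222, 59, 224]
L3 α=1/3: [589/3, 335/3, 234]
L4 α=1/2: [566/3, 773/6, 475/2]
→ [189, 129, 238]

query (1,1) [L1,L3,L5,L6] — begin 0,0,0
+L1 (α=1) → [222, 59, 224]
+L3 (α=1/3) → [589/3, 335/3, 234]
+L5 (α=1) → [46, 96, 76]
+L6 (α=1/8) → [473/8, 179/2, 765/8]
→ [59, 90, 96]

(0,0) stack=L1,L3,L5,L6; from [0,0,0]:
L1 α=5/7: [1115/7, 575/7, 125/7]
L3 α=5/6: [1230/7, 5335/42, 5165/42]
L5 α=1/2: [1238/7, 5461/84, 15749/84]
L6 α=1/5: [6359/35, 10564/105, 18374/105]
rounded: [182, 101, 175]

query (1,1) [L1,L3,L5,L6,L7] — begin 0,0,0
after L1 α=1: [222, 59, 224]
after L3 α=1/3: [589/3, 335/3, 234]
after L5 α=1: [46, 96, 76]
after L6 α=1/8: [473/8, 179/2, 765/8]
after L7 α=2/3: [1123/8, 763/6, 1165/24]
= [140, 127, 49]

(0,1) stack=L1,L3,L5,L6,L7; from [0,0,0]:
L1 α=2/3: [268/3, 48, 70/3]
L3 α=4/7: [572/7, 972/7, 1006/7]
L5 α=1/2: [447/7, 822/7, 1895/14]
L6 α=1/2: [542/7, 1165/14, 4611/28]
L7 α=4/7: [3922/49, 4839/98, 27385/196]
rounded: [80, 49, 140]

at x=1,y=0 over L1,L3,L5,L6:
+L1 (α=1/2) → [125, 73/2, 47/2]
+L3 (α=1/2) → [281/2, 575/4, 465/4]
+L5 (α=5/6) → [731/12, 1475/24, 675/8]
+L6 (α=2/5) → [859/20, 4739/40, 4777/40]
→ [43, 118, 119]


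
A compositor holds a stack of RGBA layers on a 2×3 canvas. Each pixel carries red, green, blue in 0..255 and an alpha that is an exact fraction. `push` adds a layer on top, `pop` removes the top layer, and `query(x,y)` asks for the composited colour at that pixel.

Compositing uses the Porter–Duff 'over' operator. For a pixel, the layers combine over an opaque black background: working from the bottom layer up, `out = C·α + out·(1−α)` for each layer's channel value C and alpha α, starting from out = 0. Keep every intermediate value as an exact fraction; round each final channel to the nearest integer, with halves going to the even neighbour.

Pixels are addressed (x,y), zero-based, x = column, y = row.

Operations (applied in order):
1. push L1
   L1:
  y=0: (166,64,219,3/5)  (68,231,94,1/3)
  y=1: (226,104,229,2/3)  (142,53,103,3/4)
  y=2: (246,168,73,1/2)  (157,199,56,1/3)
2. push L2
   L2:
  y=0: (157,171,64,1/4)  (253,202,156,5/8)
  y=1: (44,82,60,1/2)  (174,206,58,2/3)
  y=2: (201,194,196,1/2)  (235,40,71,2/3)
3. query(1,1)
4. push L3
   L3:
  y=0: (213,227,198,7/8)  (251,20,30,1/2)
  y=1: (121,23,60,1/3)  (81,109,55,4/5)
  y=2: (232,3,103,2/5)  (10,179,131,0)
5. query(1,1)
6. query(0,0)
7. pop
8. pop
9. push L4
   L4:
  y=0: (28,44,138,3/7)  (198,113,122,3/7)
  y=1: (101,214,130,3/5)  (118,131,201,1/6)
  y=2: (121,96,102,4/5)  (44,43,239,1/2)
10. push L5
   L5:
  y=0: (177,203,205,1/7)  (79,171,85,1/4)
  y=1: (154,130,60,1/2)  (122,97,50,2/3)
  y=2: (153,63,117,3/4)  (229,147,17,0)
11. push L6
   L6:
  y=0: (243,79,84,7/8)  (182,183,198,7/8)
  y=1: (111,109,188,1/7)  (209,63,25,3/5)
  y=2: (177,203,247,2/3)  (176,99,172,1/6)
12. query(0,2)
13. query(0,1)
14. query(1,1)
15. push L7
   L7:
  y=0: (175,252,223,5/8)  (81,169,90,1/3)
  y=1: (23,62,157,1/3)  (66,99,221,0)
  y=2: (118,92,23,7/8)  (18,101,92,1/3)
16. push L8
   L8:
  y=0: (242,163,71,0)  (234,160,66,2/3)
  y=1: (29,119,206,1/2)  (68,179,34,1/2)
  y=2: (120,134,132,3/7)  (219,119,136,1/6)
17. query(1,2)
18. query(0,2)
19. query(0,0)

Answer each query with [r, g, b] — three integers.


query (1,1) [L1,L2] — begin 0,0,0
+L1 (α=3/4) → [213/2, 159/4, 309/4]
+L2 (α=2/3) → [303/2, 1807/12, 773/12]
rounded: [152, 151, 64]

(1,1) stack=L1,L2,L3; from [0,0,0]:
after L1 α=3/4: [213/2, 159/4, 309/4]
after L2 α=2/3: [303/2, 1807/12, 773/12]
after L3 α=4/5: [951/10, 7039/60, 3413/60]
rounded: [95, 117, 57]

at x=0,y=0 over L1,L2,L3:
L1 α=3/5: [498/5, 192/5, 657/5]
L2 α=1/4: [2279/20, 1431/20, 2291/20]
L3 α=7/8: [32099/160, 33211/160, 30011/160]
rounded: [201, 208, 188]

(0,2) stack=L1,L4,L5,L6; from [0,0,0]:
L1 α=1/2: [123, 84, 73/2]
L4 α=4/5: [607/5, 468/5, 889/10]
L5 α=3/4: [1451/10, 1413/20, 4399/40]
L6 α=2/3: [4991/30, 9533/60, 8053/40]
→ [166, 159, 201]

(0,1) stack=L1,L4,L5,L6; from [0,0,0]:
+L1 (α=2/3) → [452/3, 208/3, 458/3]
+L4 (α=3/5) → [1813/15, 2342/15, 2086/15]
+L5 (α=1/2) → [4123/30, 2146/15, 1493/15]
+L6 (α=1/7) → [4678/35, 691/5, 3926/35]
= [134, 138, 112]

(1,1) stack=L1,L4,L5,L6; from [0,0,0]:
after L1 α=3/4: [213/2, 159/4, 309/4]
after L4 α=1/6: [1301/12, 1319/24, 783/8]
after L5 α=2/3: [4229/36, 5975/72, 1583/24]
after L6 α=3/5: [3103/18, 12779/180, 2483/60]
→ [172, 71, 41]

(1,2) stack=L1,L4,L5,L6,L7,L8; from [0,0,0]:
L1 α=1/3: [157/3, 199/3, 56/3]
L4 α=1/2: [289/6, 164/3, 773/6]
L5 α=0: [289/6, 164/3, 773/6]
L6 α=1/6: [2501/36, 1117/18, 4897/36]
L7 α=1/3: [2825/54, 2026/27, 6553/54]
L8 α=1/6: [25951/324, 13343/162, 40109/324]
= [80, 82, 124]

at x=0,y=2 over L1,L4,L5,L6,L7,L8:
+L1 (α=1/2) → [123, 84, 73/2]
+L4 (α=4/5) → [607/5, 468/5, 889/10]
+L5 (α=3/4) → [1451/10, 1413/20, 4399/40]
+L6 (α=2/3) → [4991/30, 9533/60, 8053/40]
+L7 (α=7/8) → [29771/240, 48173/480, 14493/320]
+L8 (α=3/7) → [51371/420, 96413/840, 46173/560]
→ [122, 115, 82]

query (0,0) [L1,L4,L5,L6,L7,L8] — begin 0,0,0
after L1 α=3/5: [498/5, 192/5, 657/5]
after L4 α=3/7: [2412/35, 204/5, 4698/35]
after L5 α=1/7: [20667/245, 2239/35, 35363/245]
after L6 α=7/8: [109353/490, 10797/140, 179423/1960]
after L7 α=5/8: [756809/3920, 208791/1120, 2723669/15680]
after L8 α=0: [756809/3920, 208791/1120, 2723669/15680]
rounded: [193, 186, 174]


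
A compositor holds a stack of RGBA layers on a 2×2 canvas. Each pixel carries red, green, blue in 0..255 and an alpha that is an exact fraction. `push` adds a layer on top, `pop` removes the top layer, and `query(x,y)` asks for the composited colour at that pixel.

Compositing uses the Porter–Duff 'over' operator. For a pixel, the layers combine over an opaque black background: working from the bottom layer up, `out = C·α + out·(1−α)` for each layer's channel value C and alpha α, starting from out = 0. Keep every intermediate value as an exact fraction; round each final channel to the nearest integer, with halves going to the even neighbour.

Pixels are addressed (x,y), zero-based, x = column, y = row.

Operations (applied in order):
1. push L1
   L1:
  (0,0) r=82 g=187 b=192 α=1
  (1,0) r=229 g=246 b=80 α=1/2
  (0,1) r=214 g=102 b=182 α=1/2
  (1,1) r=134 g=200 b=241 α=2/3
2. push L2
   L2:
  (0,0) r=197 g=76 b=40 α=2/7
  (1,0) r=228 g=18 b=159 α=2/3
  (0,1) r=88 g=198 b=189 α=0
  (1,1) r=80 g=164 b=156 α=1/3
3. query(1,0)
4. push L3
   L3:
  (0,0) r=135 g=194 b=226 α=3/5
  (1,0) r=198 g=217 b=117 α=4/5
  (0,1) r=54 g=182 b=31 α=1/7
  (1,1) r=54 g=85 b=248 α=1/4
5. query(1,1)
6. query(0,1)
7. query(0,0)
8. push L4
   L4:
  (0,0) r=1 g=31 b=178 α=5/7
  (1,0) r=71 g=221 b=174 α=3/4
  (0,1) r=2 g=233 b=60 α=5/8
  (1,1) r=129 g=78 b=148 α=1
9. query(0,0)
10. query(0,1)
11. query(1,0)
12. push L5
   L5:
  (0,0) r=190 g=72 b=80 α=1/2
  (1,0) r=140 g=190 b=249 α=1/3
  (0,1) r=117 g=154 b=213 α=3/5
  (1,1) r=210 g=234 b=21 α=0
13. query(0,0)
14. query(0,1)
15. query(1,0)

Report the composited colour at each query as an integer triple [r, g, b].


at x=1,y=0 over L1,L2:
+L1 (α=1/2) → [229/2, 123, 40]
+L2 (α=2/3) → [1141/6, 53, 358/3]
rounded: [190, 53, 119]

query (1,1) [L1,L2,L3] — begin 0,0,0
after L1 α=2/3: [268/3, 400/3, 482/3]
after L2 α=1/3: [776/9, 1292/9, 1432/9]
after L3 α=1/4: [469/6, 1547/12, 544/3]
rounded: [78, 129, 181]

at x=0,y=1 over L1,L2,L3:
after L1 α=1/2: [107, 51, 91]
after L2 α=0: [107, 51, 91]
after L3 α=1/7: [696/7, 488/7, 577/7]
= [99, 70, 82]

query (0,0) [L1,L2,L3] — begin 0,0,0
L1 α=1: [82, 187, 192]
L2 α=2/7: [804/7, 1087/7, 1040/7]
L3 α=3/5: [4443/35, 6248/35, 6826/35]
rounded: [127, 179, 195]

query (0,0) [L1,L2,L3,L4] — begin 0,0,0
after L1 α=1: [82, 187, 192]
after L2 α=2/7: [804/7, 1087/7, 1040/7]
after L3 α=3/5: [4443/35, 6248/35, 6826/35]
after L4 α=5/7: [9061/245, 17921/245, 44802/245]
= [37, 73, 183]

query (0,1) [L1,L2,L3,L4] — begin 0,0,0
L1 α=1/2: [107, 51, 91]
L2 α=0: [107, 51, 91]
L3 α=1/7: [696/7, 488/7, 577/7]
L4 α=5/8: [1079/28, 9619/56, 3831/56]
= [39, 172, 68]

query (1,0) [L1,L2,L3,L4] — begin 0,0,0
after L1 α=1/2: [229/2, 123, 40]
after L2 α=2/3: [1141/6, 53, 358/3]
after L3 α=4/5: [5893/30, 921/5, 1762/15]
after L4 α=3/4: [12283/120, 1059/5, 2398/15]
rounded: [102, 212, 160]

query (0,0) [L1,L2,L3,L4,L5] — begin 0,0,0
L1 α=1: [82, 187, 192]
L2 α=2/7: [804/7, 1087/7, 1040/7]
L3 α=3/5: [4443/35, 6248/35, 6826/35]
L4 α=5/7: [9061/245, 17921/245, 44802/245]
L5 α=1/2: [55611/490, 35561/490, 32201/245]
= [113, 73, 131]

(0,1) stack=L1,L2,L3,L4,L5; from [0,0,0]:
+L1 (α=1/2) → [107, 51, 91]
+L2 (α=0) → [107, 51, 91]
+L3 (α=1/7) → [696/7, 488/7, 577/7]
+L4 (α=5/8) → [1079/28, 9619/56, 3831/56]
+L5 (α=3/5) → [5993/70, 4511/28, 21723/140]
= [86, 161, 155]

at x=1,y=0 over L1,L2,L3,L4,L5:
after L1 α=1/2: [229/2, 123, 40]
after L2 α=2/3: [1141/6, 53, 358/3]
after L3 α=4/5: [5893/30, 921/5, 1762/15]
after L4 α=3/4: [12283/120, 1059/5, 2398/15]
after L5 α=1/3: [20683/180, 3068/15, 8531/45]
= [115, 205, 190]


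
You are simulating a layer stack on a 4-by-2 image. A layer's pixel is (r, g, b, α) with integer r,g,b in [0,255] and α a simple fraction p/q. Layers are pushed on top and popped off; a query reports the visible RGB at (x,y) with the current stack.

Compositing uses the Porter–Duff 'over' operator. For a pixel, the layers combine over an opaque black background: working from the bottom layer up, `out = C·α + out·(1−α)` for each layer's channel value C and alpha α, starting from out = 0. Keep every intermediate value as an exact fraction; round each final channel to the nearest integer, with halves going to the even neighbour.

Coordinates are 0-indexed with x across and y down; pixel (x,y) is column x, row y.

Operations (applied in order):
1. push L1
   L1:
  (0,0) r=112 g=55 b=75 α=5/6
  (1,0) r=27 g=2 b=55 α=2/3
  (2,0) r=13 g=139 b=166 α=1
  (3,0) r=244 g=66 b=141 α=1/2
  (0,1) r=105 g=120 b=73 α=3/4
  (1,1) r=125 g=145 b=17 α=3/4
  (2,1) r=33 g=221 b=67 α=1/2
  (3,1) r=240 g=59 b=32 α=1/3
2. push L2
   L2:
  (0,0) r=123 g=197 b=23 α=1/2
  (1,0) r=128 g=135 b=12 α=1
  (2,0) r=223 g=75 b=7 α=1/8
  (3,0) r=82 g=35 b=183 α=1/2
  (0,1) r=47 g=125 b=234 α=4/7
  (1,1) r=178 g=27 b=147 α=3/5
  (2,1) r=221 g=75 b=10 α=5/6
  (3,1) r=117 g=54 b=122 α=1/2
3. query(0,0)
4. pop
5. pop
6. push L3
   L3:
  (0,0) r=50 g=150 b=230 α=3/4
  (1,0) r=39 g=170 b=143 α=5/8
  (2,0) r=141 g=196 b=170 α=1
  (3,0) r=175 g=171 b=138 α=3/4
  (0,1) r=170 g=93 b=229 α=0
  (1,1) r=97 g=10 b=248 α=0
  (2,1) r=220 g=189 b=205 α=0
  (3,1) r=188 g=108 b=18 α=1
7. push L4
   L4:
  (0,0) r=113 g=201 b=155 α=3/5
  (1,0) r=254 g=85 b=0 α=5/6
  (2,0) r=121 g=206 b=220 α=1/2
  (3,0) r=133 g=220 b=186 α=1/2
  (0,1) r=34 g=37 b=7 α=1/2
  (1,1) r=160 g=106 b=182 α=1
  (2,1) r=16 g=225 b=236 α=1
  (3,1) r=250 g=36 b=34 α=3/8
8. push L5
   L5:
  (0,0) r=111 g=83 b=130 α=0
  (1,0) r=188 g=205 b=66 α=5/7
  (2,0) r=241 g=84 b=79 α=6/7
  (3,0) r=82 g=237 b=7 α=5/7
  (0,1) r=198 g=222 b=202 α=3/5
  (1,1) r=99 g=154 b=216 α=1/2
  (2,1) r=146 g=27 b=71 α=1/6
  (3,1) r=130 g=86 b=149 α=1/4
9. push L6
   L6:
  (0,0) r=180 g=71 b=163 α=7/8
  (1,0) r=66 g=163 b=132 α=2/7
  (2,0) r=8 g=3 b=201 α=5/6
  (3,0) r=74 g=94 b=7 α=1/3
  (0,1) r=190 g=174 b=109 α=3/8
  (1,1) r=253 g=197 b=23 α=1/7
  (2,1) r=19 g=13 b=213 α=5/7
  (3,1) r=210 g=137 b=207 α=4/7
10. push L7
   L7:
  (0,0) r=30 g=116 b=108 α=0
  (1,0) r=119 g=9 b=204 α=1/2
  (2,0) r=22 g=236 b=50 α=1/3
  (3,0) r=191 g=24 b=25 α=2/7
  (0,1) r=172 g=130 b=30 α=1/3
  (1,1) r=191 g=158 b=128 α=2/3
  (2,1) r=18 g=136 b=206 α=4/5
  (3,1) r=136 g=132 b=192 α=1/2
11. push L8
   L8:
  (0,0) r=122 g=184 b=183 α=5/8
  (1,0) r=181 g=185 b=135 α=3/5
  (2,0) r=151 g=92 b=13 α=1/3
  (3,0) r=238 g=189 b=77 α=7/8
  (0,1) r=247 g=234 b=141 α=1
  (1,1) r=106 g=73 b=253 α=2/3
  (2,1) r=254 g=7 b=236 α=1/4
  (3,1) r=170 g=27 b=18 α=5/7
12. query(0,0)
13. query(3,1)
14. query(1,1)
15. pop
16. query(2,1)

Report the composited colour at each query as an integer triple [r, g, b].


query (0,0) [L1,L2] — begin 0,0,0
L1 α=5/6: [280/3, 275/6, 125/2]
L2 α=1/2: [649/6, 1457/12, 171/4]
→ [108, 121, 43]

(0,0) stack=L3,L4,L5,L6,L7,L8; from [0,0,0]:
L3 α=3/4: [75/2, 225/2, 345/2]
L4 α=3/5: [414/5, 828/5, 162]
L5 α=0: [414/5, 828/5, 162]
L6 α=7/8: [3357/20, 3313/40, 1303/8]
L7 α=0: [3357/20, 3313/40, 1303/8]
L8 α=5/8: [22271/160, 46739/320, 11229/64]
rounded: [139, 146, 175]

at x=3,y=1 over L3,L4,L5,L6,L7,L8:
L3 α=1: [188, 108, 18]
L4 α=3/8: [845/4, 81, 24]
L5 α=1/4: [3055/16, 329/4, 221/4]
L6 α=4/7: [22605/112, 3179/28, 3975/28]
L7 α=1/2: [37837/224, 6875/56, 9351/56]
L8 α=5/7: [133037/784, 10655/196, 11871/196]
→ [170, 54, 61]

query (1,1) [L3,L4,L5,L6,L7,L8] — begin 0,0,0
L3 α=0: [0, 0, 0]
L4 α=1: [160, 106, 182]
L5 α=1/2: [259/2, 130, 199]
L6 α=1/7: [1030/7, 977/7, 1217/7]
L7 α=2/3: [3704/21, 1063/7, 1003/7]
L8 α=2/3: [8156/63, 695/7, 1515/7]
= [129, 99, 216]

query (2,1) [L3,L4,L5,L6,L7] — begin 0,0,0
+L3 (α=0) → [0, 0, 0]
+L4 (α=1) → [16, 225, 236]
+L5 (α=1/6) → [113/3, 192, 417/2]
+L6 (α=5/7) → [73/3, 449/7, 1482/7]
+L7 (α=4/5) → [289/15, 4257/35, 1450/7]
→ [19, 122, 207]


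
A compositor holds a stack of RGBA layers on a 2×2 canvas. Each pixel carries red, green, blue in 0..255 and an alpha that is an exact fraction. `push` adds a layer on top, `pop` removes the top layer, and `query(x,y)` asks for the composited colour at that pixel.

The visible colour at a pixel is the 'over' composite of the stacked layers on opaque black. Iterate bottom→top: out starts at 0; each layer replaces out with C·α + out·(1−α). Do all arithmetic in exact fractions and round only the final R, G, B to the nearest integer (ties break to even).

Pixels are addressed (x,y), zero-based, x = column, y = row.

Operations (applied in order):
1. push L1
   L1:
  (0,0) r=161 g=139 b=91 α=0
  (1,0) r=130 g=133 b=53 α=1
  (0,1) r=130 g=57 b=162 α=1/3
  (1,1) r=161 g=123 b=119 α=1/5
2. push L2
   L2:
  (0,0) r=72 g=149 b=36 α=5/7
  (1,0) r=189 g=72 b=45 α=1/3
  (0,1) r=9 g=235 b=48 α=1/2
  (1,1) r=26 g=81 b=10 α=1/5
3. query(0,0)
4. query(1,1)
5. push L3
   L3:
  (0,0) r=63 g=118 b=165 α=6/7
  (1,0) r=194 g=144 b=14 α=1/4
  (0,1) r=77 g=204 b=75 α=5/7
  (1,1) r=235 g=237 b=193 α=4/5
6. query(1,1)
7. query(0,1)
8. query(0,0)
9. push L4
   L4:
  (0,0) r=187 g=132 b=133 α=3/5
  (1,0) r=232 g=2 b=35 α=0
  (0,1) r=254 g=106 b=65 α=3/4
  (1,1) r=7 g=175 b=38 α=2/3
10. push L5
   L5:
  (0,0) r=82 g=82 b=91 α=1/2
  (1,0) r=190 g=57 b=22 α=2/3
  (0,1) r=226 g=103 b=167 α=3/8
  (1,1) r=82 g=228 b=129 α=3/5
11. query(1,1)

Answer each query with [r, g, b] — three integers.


(0,0) stack=L1,L2; from [0,0,0]:
after L1 α=0: [0, 0, 0]
after L2 α=5/7: [360/7, 745/7, 180/7]
= [51, 106, 26]

query (1,1) [L1,L2] — begin 0,0,0
+L1 (α=1/5) → [161/5, 123/5, 119/5]
+L2 (α=1/5) → [774/25, 897/25, 526/25]
rounded: [31, 36, 21]

query (1,1) [L1,L2,L3] — begin 0,0,0
L1 α=1/5: [161/5, 123/5, 119/5]
L2 α=1/5: [774/25, 897/25, 526/25]
L3 α=4/5: [24274/125, 24597/125, 19826/125]
= [194, 197, 159]

query (0,1) [L1,L2,L3] — begin 0,0,0
after L1 α=1/3: [130/3, 19, 54]
after L2 α=1/2: [157/6, 127, 51]
after L3 α=5/7: [1312/21, 182, 477/7]
→ [62, 182, 68]

(0,0) stack=L1,L2,L3; from [0,0,0]:
+L1 (α=0) → [0, 0, 0]
+L2 (α=5/7) → [360/7, 745/7, 180/7]
+L3 (α=6/7) → [3006/49, 5701/49, 7110/49]
rounded: [61, 116, 145]

at x=1,y=1 over L1,L2,L3,L4,L5:
+L1 (α=1/5) → [161/5, 123/5, 119/5]
+L2 (α=1/5) → [774/25, 897/25, 526/25]
+L3 (α=4/5) → [24274/125, 24597/125, 19826/125]
+L4 (α=2/3) → [26024/375, 68347/375, 29326/375]
+L5 (α=3/5) → [144298/1875, 393194/1875, 203777/1875]
→ [77, 210, 109]


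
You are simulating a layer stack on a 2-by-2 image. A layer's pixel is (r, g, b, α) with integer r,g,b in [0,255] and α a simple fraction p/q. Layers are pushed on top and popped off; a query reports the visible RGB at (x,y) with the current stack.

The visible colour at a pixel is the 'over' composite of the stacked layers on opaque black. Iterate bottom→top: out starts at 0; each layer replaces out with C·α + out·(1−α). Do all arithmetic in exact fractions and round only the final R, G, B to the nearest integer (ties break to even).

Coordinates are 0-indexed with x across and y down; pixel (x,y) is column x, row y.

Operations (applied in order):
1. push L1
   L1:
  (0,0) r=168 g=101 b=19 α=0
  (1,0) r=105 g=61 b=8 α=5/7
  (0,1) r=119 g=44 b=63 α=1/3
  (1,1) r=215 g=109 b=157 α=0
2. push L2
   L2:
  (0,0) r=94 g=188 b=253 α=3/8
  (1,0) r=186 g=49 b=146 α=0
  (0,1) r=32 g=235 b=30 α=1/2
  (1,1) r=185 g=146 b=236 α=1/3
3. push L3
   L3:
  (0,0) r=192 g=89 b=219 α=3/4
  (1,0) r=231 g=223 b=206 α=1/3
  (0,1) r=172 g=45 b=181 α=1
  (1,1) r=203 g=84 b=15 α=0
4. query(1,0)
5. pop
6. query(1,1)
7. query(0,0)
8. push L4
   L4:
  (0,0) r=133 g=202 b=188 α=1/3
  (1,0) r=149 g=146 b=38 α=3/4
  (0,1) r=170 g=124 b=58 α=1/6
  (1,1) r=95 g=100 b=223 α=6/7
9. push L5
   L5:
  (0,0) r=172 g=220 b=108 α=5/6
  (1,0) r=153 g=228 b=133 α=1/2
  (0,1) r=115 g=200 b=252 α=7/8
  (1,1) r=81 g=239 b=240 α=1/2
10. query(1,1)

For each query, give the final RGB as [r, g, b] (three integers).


(1,0) stack=L1,L2,L3; from [0,0,0]:
L1 α=5/7: [75, 305/7, 40/7]
L2 α=0: [75, 305/7, 40/7]
L3 α=1/3: [127, 2171/21, 1522/21]
→ [127, 103, 72]

at x=1,y=1 over L1,L2:
+L1 (α=0) → [0, 0, 0]
+L2 (α=1/3) → [185/3, 146/3, 236/3]
= [62, 49, 79]

query (0,0) [L1,L2] — begin 0,0,0
L1 α=0: [0, 0, 0]
L2 α=3/8: [141/4, 141/2, 759/8]
→ [35, 70, 95]

at x=1,y=1 over L1,L2,L4,L5:
L1 α=0: [0, 0, 0]
L2 α=1/3: [185/3, 146/3, 236/3]
L4 α=6/7: [1895/21, 278/3, 4250/21]
L5 α=1/2: [1798/21, 995/6, 4645/21]
→ [86, 166, 221]


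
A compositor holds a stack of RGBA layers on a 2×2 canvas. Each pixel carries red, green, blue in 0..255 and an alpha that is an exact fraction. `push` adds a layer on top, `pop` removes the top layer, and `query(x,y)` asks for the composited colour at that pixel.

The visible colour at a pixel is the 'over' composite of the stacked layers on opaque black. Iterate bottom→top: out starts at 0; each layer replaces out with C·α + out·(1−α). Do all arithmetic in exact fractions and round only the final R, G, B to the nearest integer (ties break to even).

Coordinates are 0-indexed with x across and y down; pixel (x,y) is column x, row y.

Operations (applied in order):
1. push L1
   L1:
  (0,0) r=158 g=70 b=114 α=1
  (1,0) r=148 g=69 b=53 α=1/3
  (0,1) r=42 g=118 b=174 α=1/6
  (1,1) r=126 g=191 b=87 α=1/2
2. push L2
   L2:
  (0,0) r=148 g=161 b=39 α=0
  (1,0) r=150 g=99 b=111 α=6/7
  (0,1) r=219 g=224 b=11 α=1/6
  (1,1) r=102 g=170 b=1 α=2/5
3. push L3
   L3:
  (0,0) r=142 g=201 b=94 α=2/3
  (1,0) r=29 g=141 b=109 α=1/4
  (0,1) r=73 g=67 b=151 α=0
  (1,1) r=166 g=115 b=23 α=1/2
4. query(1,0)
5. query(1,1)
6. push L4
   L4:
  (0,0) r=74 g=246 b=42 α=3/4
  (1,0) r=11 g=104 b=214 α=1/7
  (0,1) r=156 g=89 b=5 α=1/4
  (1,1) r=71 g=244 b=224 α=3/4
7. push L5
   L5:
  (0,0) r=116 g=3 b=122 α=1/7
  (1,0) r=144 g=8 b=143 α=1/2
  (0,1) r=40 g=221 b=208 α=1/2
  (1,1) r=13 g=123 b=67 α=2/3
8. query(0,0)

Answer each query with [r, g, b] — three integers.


(1,0) stack=L1,L2,L3; from [0,0,0]:
L1 α=1/3: [148/3, 23, 53/3]
L2 α=6/7: [2848/21, 617/7, 293/3]
L3 α=1/4: [3051/28, 1419/14, 201/2]
→ [109, 101, 100]

at x=1,y=1 over L1,L2,L3:
L1 α=1/2: [63, 191/2, 87/2]
L2 α=2/5: [393/5, 1253/10, 53/2]
L3 α=1/2: [1223/10, 2403/20, 99/4]
rounded: [122, 120, 25]

query (0,0) [L1,L2,L3,L4,L5] — begin 0,0,0
L1 α=1: [158, 70, 114]
L2 α=0: [158, 70, 114]
L3 α=2/3: [442/3, 472/3, 302/3]
L4 α=3/4: [277/3, 1343/6, 170/3]
L5 α=1/7: [670/7, 1346/7, 66]
rounded: [96, 192, 66]


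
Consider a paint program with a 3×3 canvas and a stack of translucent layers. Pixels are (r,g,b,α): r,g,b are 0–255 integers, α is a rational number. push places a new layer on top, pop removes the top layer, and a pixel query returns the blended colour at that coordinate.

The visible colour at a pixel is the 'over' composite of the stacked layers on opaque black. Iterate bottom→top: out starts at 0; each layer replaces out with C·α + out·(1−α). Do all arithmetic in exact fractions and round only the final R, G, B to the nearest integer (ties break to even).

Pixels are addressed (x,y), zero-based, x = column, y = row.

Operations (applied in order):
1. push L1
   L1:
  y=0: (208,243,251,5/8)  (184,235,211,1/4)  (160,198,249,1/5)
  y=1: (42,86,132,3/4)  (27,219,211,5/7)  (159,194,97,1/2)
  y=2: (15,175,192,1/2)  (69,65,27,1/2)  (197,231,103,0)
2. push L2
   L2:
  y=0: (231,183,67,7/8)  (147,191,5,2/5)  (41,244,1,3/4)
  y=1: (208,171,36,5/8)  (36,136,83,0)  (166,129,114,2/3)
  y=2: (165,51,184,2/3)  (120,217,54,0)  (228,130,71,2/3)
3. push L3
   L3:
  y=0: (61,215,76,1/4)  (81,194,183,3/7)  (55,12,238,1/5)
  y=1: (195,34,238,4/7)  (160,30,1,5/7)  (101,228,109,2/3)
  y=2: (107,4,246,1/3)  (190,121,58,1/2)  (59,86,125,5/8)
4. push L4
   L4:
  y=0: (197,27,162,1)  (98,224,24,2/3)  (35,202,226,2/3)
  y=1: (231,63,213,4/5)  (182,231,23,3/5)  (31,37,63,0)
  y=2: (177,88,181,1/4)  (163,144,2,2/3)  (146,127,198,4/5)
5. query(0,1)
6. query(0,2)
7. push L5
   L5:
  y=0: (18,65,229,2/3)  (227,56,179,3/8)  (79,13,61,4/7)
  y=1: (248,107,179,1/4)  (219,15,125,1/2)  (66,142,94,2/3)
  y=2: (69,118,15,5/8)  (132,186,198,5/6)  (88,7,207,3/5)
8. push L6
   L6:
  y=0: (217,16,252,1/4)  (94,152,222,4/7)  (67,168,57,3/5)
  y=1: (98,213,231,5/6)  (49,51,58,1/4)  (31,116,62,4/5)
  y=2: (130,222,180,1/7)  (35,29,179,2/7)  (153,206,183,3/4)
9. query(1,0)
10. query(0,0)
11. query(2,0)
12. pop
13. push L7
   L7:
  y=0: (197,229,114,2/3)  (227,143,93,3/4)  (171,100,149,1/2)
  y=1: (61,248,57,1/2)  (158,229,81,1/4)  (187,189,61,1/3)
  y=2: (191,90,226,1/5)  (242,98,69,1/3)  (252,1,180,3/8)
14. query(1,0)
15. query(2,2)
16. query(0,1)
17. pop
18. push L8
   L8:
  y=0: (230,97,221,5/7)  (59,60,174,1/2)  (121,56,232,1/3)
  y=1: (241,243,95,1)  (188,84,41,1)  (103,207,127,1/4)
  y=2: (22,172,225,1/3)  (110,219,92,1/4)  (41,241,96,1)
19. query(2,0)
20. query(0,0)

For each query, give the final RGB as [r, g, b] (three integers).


query (0,1) [L1,L2,L3,L4] — begin 0,0,0
+L1 (α=3/4) → [63/2, 129/2, 99]
+L2 (α=5/8) → [2269/16, 2097/16, 477/8]
+L3 (α=4/7) → [19287/112, 8467/112, 9047/56]
+L4 (α=4/5) → [24555/112, 36691/560, 56759/280]
→ [219, 66, 203]

at x=0,y=2 over L1,L2,L3,L4:
+L1 (α=1/2) → [15/2, 175/2, 96]
+L2 (α=2/3) → [225/2, 379/6, 464/3]
+L3 (α=1/3) → [332/3, 391/9, 1666/9]
+L4 (α=1/4) → [509/4, 655/12, 2209/12]
= [127, 55, 184]

(1,0) stack=L1,L2,L3,L4,L5,L6; from [0,0,0]:
L1 α=1/4: [46, 235/4, 211/4]
L2 α=2/5: [432/5, 2233/20, 673/20]
L3 α=3/7: [2943/35, 5143/35, 3418/35]
L4 α=2/3: [9803/105, 6941/35, 5098/105]
L5 α=3/8: [3013/21, 8117/56, 16375/168]
L6 α=4/7: [5645/49, 58399/392, 66103/392]
= [115, 149, 169]

query (0,0) [L1,L2,L3,L4,L5,L6] — begin 0,0,0
after L1 α=5/8: [130, 1215/8, 1255/8]
after L2 α=7/8: [1747/8, 11463/64, 5007/64]
after L3 α=1/4: [5729/32, 48149/256, 19885/256]
after L4 α=1: [197, 27, 162]
after L5 α=2/3: [233/3, 157/3, 620/3]
after L6 α=1/4: [225/2, 173/4, 218]
= [112, 43, 218]

query (2,0) [L1,L2,L3,L4,L5,L6] — begin 0,0,0
L1 α=1/5: [32, 198/5, 249/5]
L2 α=3/4: [155/4, 1929/10, 66/5]
L3 α=1/5: [42, 3918/25, 1454/25]
L4 α=2/3: [112/3, 14018/75, 12754/75]
L5 α=4/7: [428/7, 15318/175, 18854/175]
L6 α=3/5: [2263/35, 118836/875, 67633/875]
→ [65, 136, 77]

at x=1,y=0 over L1,L2,L3,L4,L5,L7:
+L1 (α=1/4) → [46, 235/4, 211/4]
+L2 (α=2/5) → [432/5, 2233/20, 673/20]
+L3 (α=3/7) → [2943/35, 5143/35, 3418/35]
+L4 (α=2/3) → [9803/105, 6941/35, 5098/105]
+L5 (α=3/8) → [3013/21, 8117/56, 16375/168]
+L7 (α=3/4) → [8657/42, 32141/224, 63247/672]
→ [206, 143, 94]

(2,2) stack=L1,L2,L3,L4,L5,L7; from [0,0,0]:
+L1 (α=0) → [0, 0, 0]
+L2 (α=2/3) → [152, 260/3, 142/3]
+L3 (α=5/8) → [751/8, 345/4, 767/8]
+L4 (α=4/5) → [5423/40, 2377/20, 7103/40]
+L5 (α=3/5) → [10703/100, 2587/50, 19523/100]
+L7 (α=3/8) → [25823/160, 2617/80, 30323/160]
= [161, 33, 190]

at x=0,y=1 over L1,L2,L3,L4,L5,L7:
after L1 α=3/4: [63/2, 129/2, 99]
after L2 α=5/8: [2269/16, 2097/16, 477/8]
after L3 α=4/7: [19287/112, 8467/112, 9047/56]
after L4 α=4/5: [24555/112, 36691/560, 56759/280]
after L5 α=1/4: [101441/448, 169993/2240, 220397/1120]
after L7 α=1/2: [128769/896, 725513/4480, 284237/2240]
= [144, 162, 127]

(2,0) stack=L1,L2,L3,L4,L5,L8; from [0,0,0]:
L1 α=1/5: [32, 198/5, 249/5]
L2 α=3/4: [155/4, 1929/10, 66/5]
L3 α=1/5: [42, 3918/25, 1454/25]
L4 α=2/3: [112/3, 14018/75, 12754/75]
L5 α=4/7: [428/7, 15318/175, 18854/175]
L8 α=1/3: [1703/21, 40436/525, 78308/525]
rounded: [81, 77, 149]

(0,0) stack=L1,L2,L3,L4,L5,L8; from [0,0,0]:
after L1 α=5/8: [130, 1215/8, 1255/8]
after L2 α=7/8: [1747/8, 11463/64, 5007/64]
after L3 α=1/4: [5729/32, 48149/256, 19885/256]
after L4 α=1: [197, 27, 162]
after L5 α=2/3: [233/3, 157/3, 620/3]
after L8 α=5/7: [3916/21, 1769/21, 4555/21]
= [186, 84, 217]
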